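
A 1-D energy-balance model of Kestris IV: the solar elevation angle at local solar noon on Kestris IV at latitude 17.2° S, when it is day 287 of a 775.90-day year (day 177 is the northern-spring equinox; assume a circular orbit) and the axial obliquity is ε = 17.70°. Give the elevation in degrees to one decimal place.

Solar longitude: λ_s = 360° × (287 − 177)/775.90 = 51.038°.
sin δ = sin 17.70° × sin 51.038° = 0.23640, so δ = +13.674°.
At local noon the hour angle is zero, so the zenith angle equals |φ − δ| = |-17.2° − (+13.674°)| = 30.874°.
Elevation = 90° − 30.874° = 59.1°.

59.1°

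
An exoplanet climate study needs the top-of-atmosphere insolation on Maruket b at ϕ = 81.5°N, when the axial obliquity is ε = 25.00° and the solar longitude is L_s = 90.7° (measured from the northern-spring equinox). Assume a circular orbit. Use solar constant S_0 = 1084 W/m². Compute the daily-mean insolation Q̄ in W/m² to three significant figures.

Q̄ ≈ 453 W/m²

Solar declination: sin δ = sin ε · sin L_s = sin 25.00° × sin 90.7° = 0.42259, so δ = +24.998°.
cos h₀ = −tan(+81.5°) tan(+24.998°) = -3.1199 ≤ −1 ⇒ polar day, h₀ = π.
Bracket: h₀ sin ϕ sin δ + cos ϕ cos δ sin h₀ = 3.1416×0.98902×0.42259 + 0.14781×0.90632×0.00000 = 1.313032 + 0.000000 = 1.313032.
Q̄ = (S_0/π) × [bracket] = (1084/π) × 1.313032 = 453.1 W/m².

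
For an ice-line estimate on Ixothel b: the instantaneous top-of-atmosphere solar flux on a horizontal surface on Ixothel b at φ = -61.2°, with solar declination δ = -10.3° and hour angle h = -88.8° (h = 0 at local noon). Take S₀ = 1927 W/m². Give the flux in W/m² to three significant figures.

cos θ_z = sin φ sin δ + cos φ cos δ cos h = 0.156686 + 0.009927 = 0.166613.
Flux = S₀ · cos θ_z = 1927 × 0.166613 = 321.1 W/m².

321 W/m²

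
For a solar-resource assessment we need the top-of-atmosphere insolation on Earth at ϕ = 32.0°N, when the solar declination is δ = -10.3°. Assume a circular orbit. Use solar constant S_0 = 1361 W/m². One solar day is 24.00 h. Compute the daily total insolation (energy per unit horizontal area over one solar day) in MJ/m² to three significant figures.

cos h₀ = −tan(+32.0°) tan(-10.300°) = 0.1136, h₀ = 1.4570 rad.
Bracket: h₀ sin ϕ sin δ + cos ϕ cos δ sin h₀ = 1.4570×0.52992×-0.17880 + 0.84805×0.98389×0.99353 = -0.138050 + 0.828989 = 0.690939.
Q̄ = (S_0/π) × [bracket] = (1361/π) × 0.690939 = 299.33 W/m².
Daily total = Q̄ × 24.00 h × 3600 s/h = 299.33 × 24.00 × 3600 / 10⁶ = 25.86 MJ/m².

25.9 MJ/m²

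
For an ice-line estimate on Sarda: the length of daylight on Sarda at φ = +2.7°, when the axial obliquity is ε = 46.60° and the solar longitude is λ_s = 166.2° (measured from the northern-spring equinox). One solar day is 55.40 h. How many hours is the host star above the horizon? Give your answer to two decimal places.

Solar declination: sin δ = sin ε · sin λ_s = sin 46.60° × sin 166.2° = 0.17331, so δ = +9.980°.
cos H₀ = −tan φ · tan δ = −tan(+2.7°) × tan(+9.980°) = -0.0083, so H₀ = 1.5791 rad = 90.48°.
Daylight = 2H₀/(2π) × 55.40 h = (1.5791/π) × 55.40 = 27.85 h.

27.85 h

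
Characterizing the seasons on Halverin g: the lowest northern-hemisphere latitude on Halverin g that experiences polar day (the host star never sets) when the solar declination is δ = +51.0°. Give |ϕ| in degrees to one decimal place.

|ϕ| = 39.0°

Polar day requires cos h₀ = −tan ϕ tan δ ≤ −1, i.e. tan ϕ tan δ ≥ 1.
The boundary is |tan ϕ| · |tan δ| = 1, so |ϕ| = 90° − |δ| = 90° − 51.0° = 39.0° in the northern hemisphere.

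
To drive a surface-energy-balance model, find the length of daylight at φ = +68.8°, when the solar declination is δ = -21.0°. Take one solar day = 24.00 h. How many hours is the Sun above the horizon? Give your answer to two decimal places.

1.10 h

cos H₀ = −tan φ · tan δ = −tan(+68.8°) × tan(-21.000°) = 0.9897, so H₀ = 0.1439 rad = 8.25°.
Daylight = 2H₀/(2π) × 24.00 h = (0.1439/π) × 24.00 = 1.10 h.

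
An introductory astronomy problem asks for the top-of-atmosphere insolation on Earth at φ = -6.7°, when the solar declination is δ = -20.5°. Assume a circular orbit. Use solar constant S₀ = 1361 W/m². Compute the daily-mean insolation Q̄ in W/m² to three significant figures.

cos H₀ = −tan(-6.7°) tan(-20.500°) = -0.0439, H₀ = 1.6147 rad.
Bracket: H₀ sin φ sin δ + cos φ cos δ sin H₀ = 1.6147×-0.11667×-0.35021 + 0.99317×0.93667×0.99903 = 0.065975 + 0.929370 = 0.995345.
Q̄ = (S₀/π) × [bracket] = (1361/π) × 0.995345 = 431.2 W/m².

Q̄ ≈ 431 W/m²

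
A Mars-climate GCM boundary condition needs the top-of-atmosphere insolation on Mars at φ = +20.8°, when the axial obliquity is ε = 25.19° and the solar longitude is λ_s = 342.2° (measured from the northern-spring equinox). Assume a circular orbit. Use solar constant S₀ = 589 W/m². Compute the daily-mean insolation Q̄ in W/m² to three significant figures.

Q̄ ≈ 160 W/m²

Solar declination: sin δ = sin ε · sin λ_s = sin 25.19° × sin 342.2° = -0.13011, so δ = -7.476°.
cos H₀ = −tan(+20.8°) tan(-7.476°) = 0.0498, H₀ = 1.5209 rad.
Bracket: H₀ sin φ sin δ + cos φ cos δ sin H₀ = 1.5209×0.35511×-0.13011 + 0.93483×0.99150×0.99876 = -0.070271 + 0.925735 = 0.855464.
Q̄ = (S₀/π) × [bracket] = (589/π) × 0.855464 = 160.4 W/m².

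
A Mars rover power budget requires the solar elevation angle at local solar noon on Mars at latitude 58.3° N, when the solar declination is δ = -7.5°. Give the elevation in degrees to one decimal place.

24.2°

At local noon the hour angle is zero, so the zenith angle equals |φ − δ| = |+58.3° − (-7.500°)| = 65.800°.
Elevation = 90° − 65.800° = 24.2°.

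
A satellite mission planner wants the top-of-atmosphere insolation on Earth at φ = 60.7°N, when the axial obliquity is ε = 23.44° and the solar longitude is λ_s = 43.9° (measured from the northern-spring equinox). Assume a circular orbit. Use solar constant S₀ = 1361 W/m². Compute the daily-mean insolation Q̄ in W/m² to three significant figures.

Solar declination: sin δ = sin ε · sin λ_s = sin 23.44° × sin 43.9° = 0.27583, so δ = +16.011°.
cos H₀ = −tan(+60.7°) tan(+16.011°) = -0.5114, H₀ = 2.1076 rad.
Bracket: H₀ sin φ sin δ + cos φ cos δ sin H₀ = 2.1076×0.87207×0.27583 + 0.48938×0.96121×0.85937 = 0.506969 + 0.404245 = 0.911214.
Q̄ = (S₀/π) × [bracket] = (1361/π) × 0.911214 = 394.8 W/m².

Q̄ ≈ 395 W/m²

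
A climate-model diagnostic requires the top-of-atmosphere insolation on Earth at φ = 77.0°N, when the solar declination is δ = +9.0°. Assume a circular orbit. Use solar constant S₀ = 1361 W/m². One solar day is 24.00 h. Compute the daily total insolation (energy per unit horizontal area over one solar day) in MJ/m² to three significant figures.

19.3 MJ/m²

cos H₀ = −tan(+77.0°) tan(+9.000°) = -0.6860, H₀ = 2.3268 rad.
Bracket: H₀ sin φ sin δ + cos φ cos δ sin H₀ = 2.3268×0.97437×0.15643 + 0.22495×0.98769×0.72757 = 0.354652 + 0.161652 = 0.516304.
Q̄ = (S₀/π) × [bracket] = (1361/π) × 0.516304 = 223.67 W/m².
Daily total = Q̄ × 24.00 h × 3600 s/h = 223.67 × 24.00 × 3600 / 10⁶ = 19.33 MJ/m².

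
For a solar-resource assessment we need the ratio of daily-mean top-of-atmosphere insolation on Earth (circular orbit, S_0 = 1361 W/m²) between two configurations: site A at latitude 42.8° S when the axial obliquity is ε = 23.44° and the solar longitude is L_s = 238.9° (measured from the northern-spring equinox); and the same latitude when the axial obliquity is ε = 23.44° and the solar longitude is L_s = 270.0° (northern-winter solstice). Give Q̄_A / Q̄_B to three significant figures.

Q̄_A / Q̄_B ≈ 0.948

— Configuration A (ϕ=-42.8°):
Solar declination: sin δ = sin ε · sin L_s = sin 23.44° × sin 238.9° = -0.34061, so δ = -19.914°.
cos h₀ = −tan(-42.8°) tan(-19.914°) = -0.3355, h₀ = 1.9129 rad.
Bracket: h₀ sin ϕ sin δ + cos ϕ cos δ sin h₀ = 1.9129×-0.67944×-0.34061 + 0.73373×0.94020×0.94205 = 0.442691 + 0.649876 = 1.092567.
Q̄ = (S_0/π) × [bracket] = (1361/π) × 1.092567 = 473.32 W/m².
— Configuration B (ϕ=-42.8°):
Solar declination: sin δ = sin ε · sin L_s = sin 23.44° × sin 270.0° = -0.39779, so δ = -23.440°.
cos h₀ = −tan(-42.8°) tan(-23.440°) = -0.4015, h₀ = 1.9839 rad.
Bracket: h₀ sin ϕ sin δ + cos ϕ cos δ sin h₀ = 1.9839×-0.67944×-0.39779 + 0.73373×0.91748×0.91586 = 0.536197 + 0.616541 = 1.152738.
Q̄ = (S_0/π) × [bracket] = (1361/π) × 1.152738 = 499.39 W/m².
Ratio Q̄_A / Q̄_B = 473.32 / 499.39 = 0.9478.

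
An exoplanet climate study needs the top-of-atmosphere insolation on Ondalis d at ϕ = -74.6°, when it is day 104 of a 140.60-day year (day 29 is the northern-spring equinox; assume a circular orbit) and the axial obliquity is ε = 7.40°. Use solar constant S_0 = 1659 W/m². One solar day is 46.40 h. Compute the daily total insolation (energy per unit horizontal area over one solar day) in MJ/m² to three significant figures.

27.1 MJ/m²

Solar longitude: L_s = 360° × (104 − 29)/140.60 = 192.034°.
sin δ = sin 7.40° × sin 192.034° = -0.02685, so δ = -1.539°.
cos h₀ = −tan(-74.6°) tan(-1.539°) = -0.0975, h₀ = 1.6685 rad.
Bracket: h₀ sin ϕ sin δ + cos ϕ cos δ sin h₀ = 1.6685×-0.96410×-0.02685 + 0.26556×0.99964×0.99523 = 0.043191 + 0.264198 = 0.307389.
Q̄ = (S_0/π) × [bracket] = (1659/π) × 0.307389 = 162.32 W/m².
Daily total = Q̄ × 46.40 h × 3600 s/h = 162.32 × 46.40 × 3600 / 10⁶ = 27.11 MJ/m².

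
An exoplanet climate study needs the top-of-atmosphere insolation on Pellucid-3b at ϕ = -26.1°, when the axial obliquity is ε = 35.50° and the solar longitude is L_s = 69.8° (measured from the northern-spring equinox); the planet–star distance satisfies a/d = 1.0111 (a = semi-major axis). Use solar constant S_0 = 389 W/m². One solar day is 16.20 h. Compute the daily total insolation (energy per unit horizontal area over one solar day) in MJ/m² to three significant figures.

3.06 MJ/m²

Solar declination: sin δ = sin ε · sin L_s = sin 35.50° × sin 69.8° = 0.54499, so δ = +33.024°.
cos h₀ = −tan(-26.1°) tan(+33.024°) = 0.3184, h₀ = 1.2467 rad.
Bracket: h₀ sin ϕ sin δ + cos ϕ cos δ sin h₀ = 1.2467×-0.43994×0.54499 + 0.89803×0.83845×0.94795 = -0.298912 + 0.713762 = 0.414850.
Inverse-square distance factor (a/d)² = 1.0111² = 1.022323.
Q̄ = (S_0/π) × 1.022323 × [bracket] = (389/π) × 1.022323 × 0.414850 = 52.514 W/m².
Daily total = Q̄ × 16.20 h × 3600 s/h = 52.514 × 16.20 × 3600 / 10⁶ = 3.063 MJ/m².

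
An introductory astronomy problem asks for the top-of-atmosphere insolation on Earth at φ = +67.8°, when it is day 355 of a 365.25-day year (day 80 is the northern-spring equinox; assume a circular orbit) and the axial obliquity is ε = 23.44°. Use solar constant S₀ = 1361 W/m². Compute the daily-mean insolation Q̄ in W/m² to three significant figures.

Solar longitude: λ_s = 360° × (355 − 80)/365.25 = 271.047°.
sin δ = sin 23.44° × sin 271.047° = -0.39772, so δ = -23.436°.
cos H₀ = −tan(+67.8°) tan(-23.436°) = 1.0622 ≥ 1 ⇒ polar night, H₀ = 0 and Q̄ = 0.

Q̄ ≈ 0.00 W/m²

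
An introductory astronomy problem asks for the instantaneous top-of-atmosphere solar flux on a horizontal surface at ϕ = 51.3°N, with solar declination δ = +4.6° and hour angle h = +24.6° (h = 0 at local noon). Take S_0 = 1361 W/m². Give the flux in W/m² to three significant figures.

856 W/m²

cos θ_z = sin ϕ sin δ + cos ϕ cos δ cos h = 0.062590 + 0.566662 = 0.629252.
Flux = S_0 · cos θ_z = 1361 × 0.629252 = 856.4 W/m².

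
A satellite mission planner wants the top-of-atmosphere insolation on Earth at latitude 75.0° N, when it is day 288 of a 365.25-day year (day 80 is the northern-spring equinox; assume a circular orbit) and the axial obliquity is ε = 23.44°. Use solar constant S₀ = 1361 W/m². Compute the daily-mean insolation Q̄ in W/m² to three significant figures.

Solar longitude: λ_s = 360° × (288 − 80)/365.25 = 205.010°.
sin δ = sin 23.44° × sin 205.010° = -0.16818, so δ = -9.682°.
cos H₀ = −tan(+75.0°) tan(-9.682°) = 0.6367, H₀ = 0.8806 rad.
Bracket: H₀ sin φ sin δ + cos φ cos δ sin H₀ = 0.8806×0.96593×-0.16818 + 0.25882×0.98576×0.77110 = -0.143054 + 0.196734 = 0.053680.
Q̄ = (S₀/π) × [bracket] = (1361/π) × 0.053680 = 23.26 W/m².

Q̄ ≈ 23.3 W/m²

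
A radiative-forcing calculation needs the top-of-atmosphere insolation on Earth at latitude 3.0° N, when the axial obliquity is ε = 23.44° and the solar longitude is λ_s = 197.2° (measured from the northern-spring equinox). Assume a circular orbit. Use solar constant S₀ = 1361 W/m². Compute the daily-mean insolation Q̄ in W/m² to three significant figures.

Q̄ ≈ 425 W/m²

Solar declination: sin δ = sin ε · sin λ_s = sin 23.44° × sin 197.2° = -0.11763, so δ = -6.755°.
cos H₀ = −tan(+3.0°) tan(-6.755°) = 0.0062, H₀ = 1.5646 rad.
Bracket: H₀ sin φ sin δ + cos φ cos δ sin H₀ = 1.5646×0.05234×-0.11763 + 0.99863×0.99306×0.99998 = -0.009633 + 0.991680 = 0.982047.
Q̄ = (S₀/π) × [bracket] = (1361/π) × 0.982047 = 425.4 W/m².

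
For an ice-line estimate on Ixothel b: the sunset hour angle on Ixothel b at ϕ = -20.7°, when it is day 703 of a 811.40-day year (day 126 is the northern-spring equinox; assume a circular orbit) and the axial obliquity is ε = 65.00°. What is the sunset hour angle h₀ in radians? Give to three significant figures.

Solar longitude: L_s = 360° × (703 − 126)/811.40 = 256.002°.
sin δ = sin 65.00° × sin 256.002° = -0.87939, so δ = -61.569°.
cos h₀ = −tan ϕ · tan δ = −tan(-20.7°) × tan(-61.569°) = -0.6980, so h₀ = 2.3433 rad = 134.26°.

h₀ = 2.34 rad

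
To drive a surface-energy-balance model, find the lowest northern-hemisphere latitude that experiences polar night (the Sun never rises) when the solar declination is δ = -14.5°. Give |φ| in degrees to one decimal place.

|φ| = 75.5°

Polar night requires cos H₀ = −tan φ tan δ ≥ 1, i.e. tan φ tan δ ≤ −1.
The boundary is |tan φ| · |tan δ| = 1, so |φ| = 90° − |δ| = 90° − 14.5° = 75.5° in the northern hemisphere.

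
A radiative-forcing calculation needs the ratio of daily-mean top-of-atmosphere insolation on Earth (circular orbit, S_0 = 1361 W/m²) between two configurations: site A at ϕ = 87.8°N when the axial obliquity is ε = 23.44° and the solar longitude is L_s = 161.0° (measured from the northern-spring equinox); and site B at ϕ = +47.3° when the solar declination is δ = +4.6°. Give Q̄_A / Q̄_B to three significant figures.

Q̄_A / Q̄_B ≈ 0.527

— Configuration A (ϕ=+87.8°):
Solar declination: sin δ = sin ε · sin L_s = sin 23.44° × sin 161.0° = 0.12951, so δ = +7.441°.
cos h₀ = −tan(+87.8°) tan(+7.441°) = -3.3998 ≤ −1 ⇒ polar day, h₀ = π.
Bracket: h₀ sin ϕ sin δ + cos ϕ cos δ sin h₀ = 3.1416×0.99926×0.12951 + 0.03839×0.99158×0.00000 = 0.406568 + 0.000000 = 0.406568.
Q̄ = (S_0/π) × [bracket] = (1361/π) × 0.406568 = 176.13 W/m².
— Configuration B (ϕ=+47.3°):
cos h₀ = −tan(+47.3°) tan(+4.600°) = -0.0872, h₀ = 1.6581 rad.
Bracket: h₀ sin ϕ sin δ + cos ϕ cos δ sin h₀ = 1.6581×0.73491×0.08020 + 0.67816×0.99678×0.99619 = 0.097728 + 0.673401 = 0.771129.
Q̄ = (S_0/π) × [bracket] = (1361/π) × 0.771129 = 334.07 W/m².
Ratio Q̄_A / Q̄_B = 176.13 / 334.07 = 0.5272.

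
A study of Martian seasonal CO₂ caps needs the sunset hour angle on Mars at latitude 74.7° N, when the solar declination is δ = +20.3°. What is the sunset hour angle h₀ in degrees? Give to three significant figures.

Sunrise equation: cos h₀ = −tan ϕ · tan δ = -1.3522 ≤ −1, so the Sun never sets (polar day) and h₀ = π.

h₀ = 180°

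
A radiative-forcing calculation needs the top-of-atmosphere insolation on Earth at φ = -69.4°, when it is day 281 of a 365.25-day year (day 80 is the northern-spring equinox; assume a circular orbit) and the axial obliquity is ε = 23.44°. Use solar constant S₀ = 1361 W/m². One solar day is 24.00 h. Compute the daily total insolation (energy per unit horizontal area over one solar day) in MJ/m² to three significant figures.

20.6 MJ/m²

Solar longitude: λ_s = 360° × (281 − 80)/365.25 = 198.111°.
sin δ = sin 23.44° × sin 198.111° = -0.12366, so δ = -7.103°.
cos H₀ = −tan(-69.4°) tan(-7.103°) = -0.3315, H₀ = 1.9087 rad.
Bracket: H₀ sin φ sin δ + cos φ cos δ sin H₀ = 1.9087×-0.93606×-0.12366 + 0.35184×0.99233×0.94345 = 0.220938 + 0.329397 = 0.550335.
Q̄ = (S₀/π) × [bracket] = (1361/π) × 0.550335 = 238.42 W/m².
Daily total = Q̄ × 24.00 h × 3600 s/h = 238.42 × 24.00 × 3600 / 10⁶ = 20.60 MJ/m².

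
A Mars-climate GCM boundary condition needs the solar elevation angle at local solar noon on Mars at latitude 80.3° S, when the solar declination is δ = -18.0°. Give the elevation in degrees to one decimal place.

27.7°

At local noon the hour angle is zero, so the zenith angle equals |φ − δ| = |-80.3° − (-18.000°)| = 62.300°.
Elevation = 90° − 62.300° = 27.7°.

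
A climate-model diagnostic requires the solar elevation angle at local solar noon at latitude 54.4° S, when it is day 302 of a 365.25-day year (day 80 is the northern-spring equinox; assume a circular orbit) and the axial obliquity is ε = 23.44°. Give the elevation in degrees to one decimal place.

Solar longitude: λ_s = 360° × (302 − 80)/365.25 = 218.809°.
sin δ = sin 23.44° × sin 218.809° = -0.24930, so δ = -14.436°.
At local noon the hour angle is zero, so the zenith angle equals |φ − δ| = |-54.4° − (-14.436°)| = 39.964°.
Elevation = 90° − 39.964° = 50.0°.

50.0°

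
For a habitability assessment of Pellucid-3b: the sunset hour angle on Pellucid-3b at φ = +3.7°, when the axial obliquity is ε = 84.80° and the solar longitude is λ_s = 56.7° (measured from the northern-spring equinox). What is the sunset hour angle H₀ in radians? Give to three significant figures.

Solar declination: sin δ = sin ε · sin λ_s = sin 84.80° × sin 56.7° = 0.83237, so δ = +56.343°.
cos H₀ = −tan φ · tan δ = −tan(+3.7°) × tan(+56.343°) = -0.0971, so H₀ = 1.6681 rad = 95.57°.

H₀ = 1.67 rad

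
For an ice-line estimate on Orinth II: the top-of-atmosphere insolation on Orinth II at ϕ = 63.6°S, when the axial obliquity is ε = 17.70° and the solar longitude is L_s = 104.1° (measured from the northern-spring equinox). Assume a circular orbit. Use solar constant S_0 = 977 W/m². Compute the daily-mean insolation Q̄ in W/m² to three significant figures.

Q̄ ≈ 29.6 W/m²

Solar declination: sin δ = sin ε · sin L_s = sin 17.70° × sin 104.1° = 0.29487, so δ = +17.150°.
cos h₀ = −tan(-63.6°) tan(+17.150°) = 0.6217, h₀ = 0.8999 rad.
Bracket: h₀ sin ϕ sin δ + cos ϕ cos δ sin h₀ = 0.8999×-0.89571×0.29487 + 0.44464×0.95554×0.78329 = -0.237680 + 0.332797 = 0.095117.
Q̄ = (S_0/π) × [bracket] = (977/π) × 0.095117 = 29.58 W/m².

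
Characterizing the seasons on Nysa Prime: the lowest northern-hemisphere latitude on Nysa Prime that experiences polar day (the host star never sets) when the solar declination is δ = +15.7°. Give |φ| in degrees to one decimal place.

Polar day requires cos H₀ = −tan φ tan δ ≤ −1, i.e. tan φ tan δ ≥ 1.
The boundary is |tan φ| · |tan δ| = 1, so |φ| = 90° − |δ| = 90° − 15.7° = 74.3° in the northern hemisphere.

|φ| = 74.3°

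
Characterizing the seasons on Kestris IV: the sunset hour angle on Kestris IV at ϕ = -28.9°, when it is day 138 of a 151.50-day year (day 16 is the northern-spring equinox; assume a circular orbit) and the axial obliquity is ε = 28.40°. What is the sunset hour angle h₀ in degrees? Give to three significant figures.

h₀ = 106°

Solar longitude: L_s = 360° × (138 − 16)/151.50 = 289.901°.
sin δ = sin 28.40° × sin 289.901° = -0.44722, so δ = -26.566°.
cos h₀ = −tan ϕ · tan δ = −tan(-28.9°) × tan(-26.566°) = -0.2760, so h₀ = 1.8504 rad = 106.02°.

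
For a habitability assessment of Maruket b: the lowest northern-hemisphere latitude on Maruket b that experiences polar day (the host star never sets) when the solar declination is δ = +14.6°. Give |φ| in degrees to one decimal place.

|φ| = 75.4°

Polar day requires cos H₀ = −tan φ tan δ ≤ −1, i.e. tan φ tan δ ≥ 1.
The boundary is |tan φ| · |tan δ| = 1, so |φ| = 90° − |δ| = 90° − 14.6° = 75.4° in the northern hemisphere.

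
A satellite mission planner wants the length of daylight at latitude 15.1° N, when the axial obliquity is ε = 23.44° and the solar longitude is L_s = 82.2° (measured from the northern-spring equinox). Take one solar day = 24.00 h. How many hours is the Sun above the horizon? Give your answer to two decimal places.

12.89 h

Solar declination: sin δ = sin ε · sin L_s = sin 23.44° × sin 82.2° = 0.39411, so δ = +23.210°.
cos h₀ = −tan ϕ · tan δ = −tan(+15.1°) × tan(+23.210°) = -0.1157, so h₀ = 1.6868 rad = 96.64°.
Daylight = 2h₀/(2π) × 24.00 h = (1.6868/π) × 24.00 = 12.89 h.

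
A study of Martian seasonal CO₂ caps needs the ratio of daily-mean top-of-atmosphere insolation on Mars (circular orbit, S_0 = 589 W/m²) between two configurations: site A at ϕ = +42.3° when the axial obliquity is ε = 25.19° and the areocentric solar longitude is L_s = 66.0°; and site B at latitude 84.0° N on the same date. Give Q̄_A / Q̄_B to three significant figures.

Q̄_A / Q̄_B ≈ 0.941

— Configuration A (ϕ=+42.3°):
sin δ = sin 25.19° × sin 66.0° = 0.38882, so δ = +22.881°.
cos h₀ = −tan(+42.3°) tan(+22.881°) = -0.3840, h₀ = 1.9649 rad.
Bracket: h₀ sin ϕ sin δ + cos ϕ cos δ sin h₀ = 1.9649×0.67301×0.38882 + 0.73963×0.92131×0.92332 = 0.514175 + 0.629177 = 1.143352.
Q̄ = (S_0/π) × [bracket] = (589/π) × 1.143352 = 214.36 W/m².
— Configuration B (ϕ=+84.0°):
cos h₀ = −tan(+84.0°) tan(+22.881°) = -4.0154 ≤ −1 ⇒ polar day, h₀ = π.
Bracket: h₀ sin ϕ sin δ + cos ϕ cos δ sin h₀ = 3.1416×0.99452×0.38882 + 0.10453×0.92131×0.00000 = 1.214823 + 0.000000 = 1.214823.
Q̄ = (S_0/π) × [bracket] = (589/π) × 1.214823 = 227.76 W/m².
Ratio Q̄_A / Q̄_B = 214.36 / 227.76 = 0.9412.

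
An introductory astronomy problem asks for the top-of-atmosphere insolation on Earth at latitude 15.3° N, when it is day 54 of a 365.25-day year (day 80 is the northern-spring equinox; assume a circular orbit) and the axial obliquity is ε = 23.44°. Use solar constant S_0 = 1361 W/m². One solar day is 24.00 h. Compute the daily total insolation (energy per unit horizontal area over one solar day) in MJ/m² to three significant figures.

32.9 MJ/m²

Solar longitude: L_s = 360° × (54 − 80)/365.25 = -25.626°, i.e. -25.626° + 360° = 334.374°.
sin δ = sin 23.44° × sin 334.374° = -0.17204, so δ = -9.907°.
cos h₀ = −tan(+15.3°) tan(-9.907°) = 0.0478, h₀ = 1.5230 rad.
Bracket: h₀ sin ϕ sin δ + cos ϕ cos δ sin h₀ = 1.5230×0.26387×-0.17204 + 0.96456×0.98509×0.99886 = -0.069138 + 0.949095 = 0.879957.
Q̄ = (S_0/π) × [bracket] = (1361/π) × 0.879957 = 381.21 W/m².
Daily total = Q̄ × 24.00 h × 3600 s/h = 381.21 × 24.00 × 3600 / 10⁶ = 32.94 MJ/m².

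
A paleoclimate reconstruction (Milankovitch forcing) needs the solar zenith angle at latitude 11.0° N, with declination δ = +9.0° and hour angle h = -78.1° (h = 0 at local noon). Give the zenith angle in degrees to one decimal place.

cos θ_z = sin ϕ sin δ + cos ϕ cos δ cos h = 0.029849 + 0.199924 = 0.229773.
θ_z = arccos(0.229773) = 76.7°.

θ_z = 76.7°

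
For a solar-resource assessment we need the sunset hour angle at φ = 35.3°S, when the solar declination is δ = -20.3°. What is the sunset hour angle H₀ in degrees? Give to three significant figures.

H₀ = 105°

cos H₀ = −tan φ · tan δ = −tan(-35.3°) × tan(-20.300°) = -0.2619, so H₀ = 1.8358 rad = 105.18°.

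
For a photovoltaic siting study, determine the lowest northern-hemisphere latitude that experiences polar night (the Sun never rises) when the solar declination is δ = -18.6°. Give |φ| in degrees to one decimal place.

Polar night requires cos H₀ = −tan φ tan δ ≥ 1, i.e. tan φ tan δ ≤ −1.
The boundary is |tan φ| · |tan δ| = 1, so |φ| = 90° − |δ| = 90° − 18.6° = 71.4° in the northern hemisphere.

|φ| = 71.4°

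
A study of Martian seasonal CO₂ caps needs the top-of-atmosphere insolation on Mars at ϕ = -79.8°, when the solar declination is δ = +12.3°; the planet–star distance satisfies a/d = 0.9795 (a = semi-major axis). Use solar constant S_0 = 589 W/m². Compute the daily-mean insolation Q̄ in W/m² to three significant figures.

cos h₀ = −tan(-79.8°) tan(+12.300°) = 1.2118 ≥ 1 ⇒ polar night, h₀ = 0 and Q̄ = 0.
Inverse-square distance factor (a/d)² = 0.9795² = 0.959420.

Q̄ ≈ 0.00 W/m²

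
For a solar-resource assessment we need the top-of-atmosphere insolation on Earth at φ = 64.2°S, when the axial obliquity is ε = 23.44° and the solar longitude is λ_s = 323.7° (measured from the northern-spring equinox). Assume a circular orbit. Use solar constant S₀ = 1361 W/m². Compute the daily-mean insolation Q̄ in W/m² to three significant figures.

Solar declination: sin δ = sin ε · sin λ_s = sin 23.44° × sin 323.7° = -0.23550, so δ = -13.621°.
cos H₀ = −tan(-64.2°) tan(-13.621°) = -0.5012, H₀ = 2.0958 rad.
Bracket: H₀ sin φ sin δ + cos φ cos δ sin H₀ = 2.0958×-0.90032×-0.23550 + 0.43523×0.97188×0.86531 = 0.444363 + 0.366019 = 0.810382.
Q̄ = (S₀/π) × [bracket] = (1361/π) × 0.810382 = 351.1 W/m².

Q̄ ≈ 351 W/m²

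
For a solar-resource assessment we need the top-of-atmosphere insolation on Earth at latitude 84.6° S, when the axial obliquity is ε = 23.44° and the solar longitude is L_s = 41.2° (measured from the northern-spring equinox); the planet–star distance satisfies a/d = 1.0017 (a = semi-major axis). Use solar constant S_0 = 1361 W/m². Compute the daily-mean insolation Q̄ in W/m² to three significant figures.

Solar declination: sin δ = sin ε · sin L_s = sin 23.44° × sin 41.2° = 0.26202, so δ = +15.190°.
cos h₀ = −tan(-84.6°) tan(+15.190°) = 2.8722 ≥ 1 ⇒ polar night, h₀ = 0 and Q̄ = 0.
Inverse-square distance factor (a/d)² = 1.0017² = 1.003403.

Q̄ ≈ 0.00 W/m²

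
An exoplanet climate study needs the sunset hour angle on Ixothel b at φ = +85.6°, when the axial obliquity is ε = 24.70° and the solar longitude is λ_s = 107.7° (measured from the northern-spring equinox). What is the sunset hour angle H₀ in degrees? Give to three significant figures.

H₀ = 180°

Solar declination: sin δ = sin ε · sin λ_s = sin 24.70° × sin 107.7° = 0.39809, so δ = +23.459°.
Sunrise equation: cos H₀ = −tan φ · tan δ = -5.6397 ≤ −1, so the host star never sets (polar day) and H₀ = π.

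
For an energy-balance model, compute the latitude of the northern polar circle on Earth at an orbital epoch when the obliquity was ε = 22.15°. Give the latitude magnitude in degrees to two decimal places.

The polar circle is the lowest latitude that experiences at least one full rotation of continuous daylight at the northern-summer solstice; it lies at |φ| = 90° − ε = 90° − 22.15° = 67.85°.

67.85°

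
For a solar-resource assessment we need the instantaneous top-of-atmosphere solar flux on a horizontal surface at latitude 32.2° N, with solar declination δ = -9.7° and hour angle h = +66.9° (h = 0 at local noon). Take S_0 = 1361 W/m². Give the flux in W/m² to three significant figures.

cos θ_z = sin ϕ sin δ + cos ϕ cos δ cos h = -0.089784 + 0.327247 = 0.237463.
Flux = S_0 · cos θ_z = 1361 × 0.237463 = 323.2 W/m².

323 W/m²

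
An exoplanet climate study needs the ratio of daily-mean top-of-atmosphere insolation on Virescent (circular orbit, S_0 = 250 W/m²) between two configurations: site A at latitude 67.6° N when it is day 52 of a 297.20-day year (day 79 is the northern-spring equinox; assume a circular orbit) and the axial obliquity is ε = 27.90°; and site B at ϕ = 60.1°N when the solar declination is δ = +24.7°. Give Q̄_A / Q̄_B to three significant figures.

Q̄_A / Q̄_B ≈ 0.0667

— Configuration A (ϕ=+67.6°):
Solar longitude: L_s = 360° × (52 − 79)/297.20 = -32.705°, i.e. -32.705° + 360° = 327.295°.
sin δ = sin 27.90° × sin 327.295° = -0.25283, so δ = -14.645°.
cos h₀ = −tan(+67.6°) tan(-14.645°) = 0.6340, h₀ = 0.8841 rad.
Bracket: h₀ sin ϕ sin δ + cos ϕ cos δ sin h₀ = 0.8841×0.92455×-0.25283 + 0.38107×0.96751×0.77332 = -0.206662 + 0.285115 = 0.078453.
Q̄ = (S_0/π) × [bracket] = (250/π) × 0.078453 = 6.2431 W/m².
— Configuration B (ϕ=+60.1°):
cos h₀ = −tan(+60.1°) tan(+24.700°) = -0.7999, h₀ = 2.4979 rad.
Bracket: h₀ sin ϕ sin δ + cos ϕ cos δ sin h₀ = 2.4979×0.86690×0.41787 + 0.49849×0.90851×0.60017 = 0.904868 + 0.271807 = 1.176675.
Q̄ = (S_0/π) × [bracket] = (250/π) × 1.176675 = 93.637 W/m².
Ratio Q̄_A / Q̄_B = 6.2431 / 93.637 = 0.06667.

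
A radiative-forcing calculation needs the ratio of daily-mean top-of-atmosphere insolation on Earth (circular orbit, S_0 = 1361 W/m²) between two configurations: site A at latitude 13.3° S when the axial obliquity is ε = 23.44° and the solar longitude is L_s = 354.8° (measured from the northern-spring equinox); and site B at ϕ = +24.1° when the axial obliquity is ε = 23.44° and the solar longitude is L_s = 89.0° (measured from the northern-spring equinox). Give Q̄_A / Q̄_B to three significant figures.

Q̄_A / Q̄_B ≈ 0.889

— Configuration A (ϕ=-13.3°):
Solar declination: sin δ = sin ε · sin L_s = sin 23.44° × sin 354.8° = -0.03605, so δ = -2.066°.
cos h₀ = −tan(-13.3°) tan(-2.066°) = -0.0085, h₀ = 1.5793 rad.
Bracket: h₀ sin ϕ sin δ + cos ϕ cos δ sin h₀ = 1.5793×-0.23005×-0.03605 + 0.97318×0.99935×0.99996 = 0.013098 + 0.972509 = 0.985607.
Q̄ = (S_0/π) × [bracket] = (1361/π) × 0.985607 = 426.98 W/m².
— Configuration B (ϕ=+24.1°):
Solar declination: sin δ = sin ε · sin L_s = sin 23.44° × sin 89.0° = 0.39773, so δ = +23.436°.
cos h₀ = −tan(+24.1°) tan(+23.436°) = -0.1939, h₀ = 1.7659 rad.
Bracket: h₀ sin ϕ sin δ + cos ϕ cos δ sin h₀ = 1.7659×0.40833×0.39773 + 0.91283×0.91750×0.98102 = 0.286791 + 0.821625 = 1.108416.
Q̄ = (S_0/π) × [bracket] = (1361/π) × 1.108416 = 480.19 W/m².
Ratio Q̄_A / Q̄_B = 426.98 / 480.19 = 0.8892.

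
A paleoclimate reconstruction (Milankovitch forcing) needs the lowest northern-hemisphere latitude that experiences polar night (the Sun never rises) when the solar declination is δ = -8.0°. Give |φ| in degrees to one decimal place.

Polar night requires cos H₀ = −tan φ tan δ ≥ 1, i.e. tan φ tan δ ≤ −1.
The boundary is |tan φ| · |tan δ| = 1, so |φ| = 90° − |δ| = 90° − 8.0° = 82.0° in the northern hemisphere.

|φ| = 82.0°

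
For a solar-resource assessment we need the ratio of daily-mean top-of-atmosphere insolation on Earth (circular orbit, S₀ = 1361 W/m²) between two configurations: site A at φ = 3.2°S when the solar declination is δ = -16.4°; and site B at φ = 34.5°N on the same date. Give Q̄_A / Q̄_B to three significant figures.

— Configuration A (φ=-3.2°):
cos H₀ = −tan(-3.2°) tan(-16.400°) = -0.0165, H₀ = 1.5873 rad.
Bracket: H₀ sin φ sin δ + cos φ cos δ sin H₀ = 1.5873×-0.05582×-0.28234 + 0.99844×0.95931×0.99986 = 0.025016 + 0.957679 = 0.982695.
Q̄ = (S₀/π) × [bracket] = (1361/π) × 0.982695 = 425.72 W/m².
— Configuration B (φ=+34.5°):
cos H₀ = −tan(+34.5°) tan(-16.400°) = 0.2023, H₀ = 1.3671 rad.
Bracket: H₀ sin φ sin δ + cos φ cos δ sin H₀ = 1.3671×0.56641×-0.28234 + 0.82413×0.95931×0.97933 = -0.218627 + 0.774255 = 0.555628.
Q̄ = (S₀/π) × [bracket] = (1361/π) × 0.555628 = 240.71 W/m².
Ratio Q̄_A / Q̄_B = 425.72 / 240.71 = 1.769.

Q̄_A / Q̄_B ≈ 1.77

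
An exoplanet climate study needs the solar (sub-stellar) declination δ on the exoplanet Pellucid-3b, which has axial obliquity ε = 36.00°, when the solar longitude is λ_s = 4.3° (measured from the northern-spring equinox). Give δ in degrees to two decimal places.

δ = +2.53°

sin δ = sin ε · sin λ_s = sin 36.00° × sin 4.3° = 0.044071.
δ = arcsin(0.044071) = +2.53°.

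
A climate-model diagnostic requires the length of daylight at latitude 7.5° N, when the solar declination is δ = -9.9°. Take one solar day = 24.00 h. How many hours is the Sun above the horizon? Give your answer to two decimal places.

11.82 h

cos H₀ = −tan φ · tan δ = −tan(+7.5°) × tan(-9.900°) = 0.0230, so H₀ = 1.5478 rad = 88.68°.
Daylight = 2H₀/(2π) × 24.00 h = (1.5478/π) × 24.00 = 11.82 h.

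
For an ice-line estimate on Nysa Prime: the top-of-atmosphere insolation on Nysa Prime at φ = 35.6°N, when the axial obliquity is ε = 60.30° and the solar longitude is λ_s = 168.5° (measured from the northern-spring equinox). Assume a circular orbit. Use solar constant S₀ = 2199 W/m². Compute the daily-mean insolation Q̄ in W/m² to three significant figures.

Q̄ ≈ 676 W/m²

Solar declination: sin δ = sin ε · sin λ_s = sin 60.30° × sin 168.5° = 0.17318, so δ = +9.973°.
cos H₀ = −tan(+35.6°) tan(+9.973°) = -0.1259, H₀ = 1.6970 rad.
Bracket: H₀ sin φ sin δ + cos φ cos δ sin H₀ = 1.6970×0.58212×0.17318 + 0.81310×0.98489×0.99204 = 0.171077 + 0.794440 = 0.965517.
Q̄ = (S₀/π) × [bracket] = (2199/π) × 0.965517 = 675.8 W/m².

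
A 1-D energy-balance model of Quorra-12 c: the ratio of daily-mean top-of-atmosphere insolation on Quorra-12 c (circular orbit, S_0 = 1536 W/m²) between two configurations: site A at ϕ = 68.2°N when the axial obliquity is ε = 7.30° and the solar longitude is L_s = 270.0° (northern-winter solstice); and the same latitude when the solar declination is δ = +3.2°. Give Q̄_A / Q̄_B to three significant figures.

Q̄_A / Q̄_B ≈ 0.443

— Configuration A (ϕ=+68.2°):
Solar declination: sin δ = sin ε · sin L_s = sin 7.30° × sin 270.0° = -0.12706, so δ = -7.300°.
cos h₀ = −tan(+68.2°) tan(-7.300°) = 0.3203, h₀ = 1.2448 rad.
Bracket: h₀ sin ϕ sin δ + cos ϕ cos δ sin h₀ = 1.2448×0.92849×-0.12706 + 0.37137×0.99189×0.94732 = -0.146854 + 0.348953 = 0.202099.
Q̄ = (S_0/π) × [bracket] = (1536/π) × 0.202099 = 98.811 W/m².
— Configuration B (ϕ=+68.2°):
cos h₀ = −tan(+68.2°) tan(+3.200°) = -0.1398, h₀ = 1.7110 rad.
Bracket: h₀ sin ϕ sin δ + cos ϕ cos δ sin h₀ = 1.7110×0.92849×0.05582 + 0.37137×0.99844×0.99018 = 0.088678 + 0.367149 = 0.455827.
Q̄ = (S_0/π) × [bracket] = (1536/π) × 0.455827 = 222.86 W/m².
Ratio Q̄_A / Q̄_B = 98.811 / 222.86 = 0.4434.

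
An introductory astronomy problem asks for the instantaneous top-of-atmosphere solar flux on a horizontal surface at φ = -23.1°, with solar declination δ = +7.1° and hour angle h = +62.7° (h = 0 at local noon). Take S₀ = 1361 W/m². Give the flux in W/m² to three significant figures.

cos θ_z = sin φ sin δ + cos φ cos δ cos h = -0.048493 + 0.418641 = 0.370148.
Flux = S₀ · cos θ_z = 1361 × 0.370148 = 503.8 W/m².

504 W/m²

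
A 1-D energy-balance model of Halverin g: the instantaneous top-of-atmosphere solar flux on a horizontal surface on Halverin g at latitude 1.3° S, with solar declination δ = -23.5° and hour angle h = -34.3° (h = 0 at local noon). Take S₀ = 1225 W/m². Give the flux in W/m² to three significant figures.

cos θ_z = sin φ sin δ + cos φ cos δ cos h = 0.009047 + 0.757387 = 0.766434.
Flux = S₀ · cos θ_z = 1225 × 0.766434 = 938.9 W/m².

939 W/m²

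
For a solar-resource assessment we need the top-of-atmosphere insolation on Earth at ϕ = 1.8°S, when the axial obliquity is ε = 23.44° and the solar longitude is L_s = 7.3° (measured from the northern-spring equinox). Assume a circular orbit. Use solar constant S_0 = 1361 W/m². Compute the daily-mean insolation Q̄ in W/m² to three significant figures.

Q̄ ≈ 431 W/m²

Solar declination: sin δ = sin ε · sin L_s = sin 23.44° × sin 7.3° = 0.05054, so δ = +2.897°.
cos h₀ = −tan(-1.8°) tan(+2.897°) = 0.0016, h₀ = 1.5692 rad.
Bracket: h₀ sin ϕ sin δ + cos ϕ cos δ sin h₀ = 1.5692×-0.03141×0.05054 + 0.99951×0.99872×1.00000 = -0.002491 + 0.998231 = 0.995740.
Q̄ = (S_0/π) × [bracket] = (1361/π) × 0.995740 = 431.4 W/m².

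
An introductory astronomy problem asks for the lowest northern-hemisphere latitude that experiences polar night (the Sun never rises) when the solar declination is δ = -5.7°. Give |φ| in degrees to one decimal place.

|φ| = 84.3°

Polar night requires cos H₀ = −tan φ tan δ ≥ 1, i.e. tan φ tan δ ≤ −1.
The boundary is |tan φ| · |tan δ| = 1, so |φ| = 90° − |δ| = 90° − 5.7° = 84.3° in the northern hemisphere.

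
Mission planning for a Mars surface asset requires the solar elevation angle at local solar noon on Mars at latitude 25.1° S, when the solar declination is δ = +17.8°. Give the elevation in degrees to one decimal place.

47.1°

At local noon the hour angle is zero, so the zenith angle equals |ϕ − δ| = |-25.1° − (+17.800°)| = 42.900°.
Elevation = 90° − 42.900° = 47.1°.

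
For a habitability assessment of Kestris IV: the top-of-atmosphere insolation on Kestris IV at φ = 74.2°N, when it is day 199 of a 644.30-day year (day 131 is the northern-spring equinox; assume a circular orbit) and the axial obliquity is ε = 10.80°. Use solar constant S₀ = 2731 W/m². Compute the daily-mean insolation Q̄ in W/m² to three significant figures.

Solar longitude: λ_s = 360° × (199 − 131)/644.30 = 37.995°.
sin δ = sin 10.80° × sin 37.995° = 0.11535, so δ = +6.624°.
cos H₀ = −tan(+74.2°) tan(+6.624°) = -0.4104, H₀ = 1.9937 rad.
Bracket: H₀ sin φ sin δ + cos φ cos δ sin H₀ = 1.9937×0.96222×0.11535 + 0.27228×0.99332×0.91192 = 0.221285 + 0.246639 = 0.467924.
Q̄ = (S₀/π) × [bracket] = (2731/π) × 0.467924 = 406.8 W/m².

Q̄ ≈ 407 W/m²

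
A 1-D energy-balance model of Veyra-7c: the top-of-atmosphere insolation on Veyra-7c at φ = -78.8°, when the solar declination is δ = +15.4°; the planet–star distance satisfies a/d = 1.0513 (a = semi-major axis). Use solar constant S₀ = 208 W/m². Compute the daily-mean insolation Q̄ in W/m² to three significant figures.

Q̄ ≈ 0.00 W/m²

cos H₀ = −tan(-78.8°) tan(+15.400°) = 1.3911 ≥ 1 ⇒ polar night, H₀ = 0 and Q̄ = 0.
Inverse-square distance factor (a/d)² = 1.0513² = 1.105232.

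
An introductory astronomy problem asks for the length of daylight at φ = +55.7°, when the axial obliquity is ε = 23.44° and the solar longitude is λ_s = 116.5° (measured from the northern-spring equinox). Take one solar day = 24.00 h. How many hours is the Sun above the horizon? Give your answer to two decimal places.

16.53 h

Solar declination: sin δ = sin ε · sin λ_s = sin 23.44° × sin 116.5° = 0.35599, so δ = +20.854°.
cos H₀ = −tan φ · tan δ = −tan(+55.7°) × tan(+20.854°) = -0.5585, so H₀ = 2.1633 rad = 123.95°.
Daylight = 2H₀/(2π) × 24.00 h = (2.1633/π) × 24.00 = 16.53 h.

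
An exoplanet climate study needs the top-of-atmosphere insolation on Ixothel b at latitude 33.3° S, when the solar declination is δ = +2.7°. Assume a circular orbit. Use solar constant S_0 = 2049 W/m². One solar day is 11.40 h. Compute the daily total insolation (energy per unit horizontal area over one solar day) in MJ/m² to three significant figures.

21.3 MJ/m²

cos h₀ = −tan(-33.3°) tan(+2.700°) = 0.0310, h₀ = 1.5398 rad.
Bracket: h₀ sin ϕ sin δ + cos ϕ cos δ sin h₀ = 1.5398×-0.54902×0.04711 + 0.83581×0.99889×0.99952 = -0.039826 + 0.834482 = 0.794656.
Q̄ = (S_0/π) × [bracket] = (2049/π) × 0.794656 = 518.29 W/m².
Daily total = Q̄ × 11.40 h × 3600 s/h = 518.29 × 11.40 × 3600 / 10⁶ = 21.27 MJ/m².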